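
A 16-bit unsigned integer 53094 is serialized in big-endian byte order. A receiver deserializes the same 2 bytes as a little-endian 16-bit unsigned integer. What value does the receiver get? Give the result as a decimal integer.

53094 in 16-bit hexadecimal is 0xCF66.
Stored big-endian, the bytes at ascending addresses are CF 66.
Read back as little-endian, the first byte is least significant, giving 0x66CF.
0x66CF = 26319.

26319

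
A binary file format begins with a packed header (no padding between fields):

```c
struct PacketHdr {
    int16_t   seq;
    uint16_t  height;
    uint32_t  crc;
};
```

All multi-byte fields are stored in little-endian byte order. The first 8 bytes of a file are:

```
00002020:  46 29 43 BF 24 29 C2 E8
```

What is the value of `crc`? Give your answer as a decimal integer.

`crc` follows `seq` (2 B), `height` (2 B), so it starts at offset 2 + 2 = 4 and occupies 4 bytes.
Bytes at offsets 4..7: 24 29 C2 E8.
In little-endian order the low byte comes first in memory.
Reassemble most-significant byte first: E8 C2 29 24 → 0xE8C22924.
0xE8C22924 = 3905038628.

3905038628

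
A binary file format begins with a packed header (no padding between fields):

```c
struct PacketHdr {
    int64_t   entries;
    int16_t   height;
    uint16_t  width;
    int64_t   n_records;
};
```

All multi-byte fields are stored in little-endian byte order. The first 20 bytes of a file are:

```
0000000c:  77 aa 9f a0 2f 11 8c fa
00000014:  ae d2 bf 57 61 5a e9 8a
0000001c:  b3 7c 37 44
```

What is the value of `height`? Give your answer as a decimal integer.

-11602

`height` follows `entries` (8 bytes), so it starts at byte offset 8 and occupies 2 bytes.
Bytes at offsets 8..9: AE D2.
Little-endian: lowest address holds the least-significant byte.
Reassemble most-significant byte first: D2 AE → 0xD2AE.
Top bit is set, so as a signed 16-bit value this is 0xD2AE − 2^16 = -11602.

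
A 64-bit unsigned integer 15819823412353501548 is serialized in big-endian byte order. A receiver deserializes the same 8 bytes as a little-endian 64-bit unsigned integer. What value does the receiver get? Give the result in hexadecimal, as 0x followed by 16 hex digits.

0x6C09BD96934D8BDB

15819823412353501548 in 64-bit hexadecimal is 0xDB8B4D9396BD096C.
Stored big-endian, the bytes at ascending addresses are DB 8B 4D 93 96 BD 09 6C.
Read back as little-endian, the first byte is least significant, giving 0x6C09BD96934D8BDB.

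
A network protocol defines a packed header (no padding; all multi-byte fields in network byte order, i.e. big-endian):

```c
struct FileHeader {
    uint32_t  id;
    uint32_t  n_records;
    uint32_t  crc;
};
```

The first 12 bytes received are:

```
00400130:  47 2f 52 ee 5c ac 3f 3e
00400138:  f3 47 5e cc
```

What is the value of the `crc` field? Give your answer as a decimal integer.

4081540812

`crc` follows `id` (4 B), `n_records` (4 B), so it starts at offset 4 + 4 = 8 and occupies 4 bytes.
Bytes at offsets 8..11: F3 47 5E CC.
Big-endian: lowest address holds the most-significant byte.
The bytes are already most-significant first: 0xF3475ECC.
0xF3475ECC = 4081540812.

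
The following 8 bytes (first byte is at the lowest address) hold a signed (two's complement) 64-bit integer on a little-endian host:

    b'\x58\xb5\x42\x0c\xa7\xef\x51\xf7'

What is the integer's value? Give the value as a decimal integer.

In little-endian order the low byte comes first in memory.
Reassemble most-significant byte first: F7 51 EF A7 0C 42 B5 58 → 0xF751EFA70C42B558.
Top bit is set, so as a signed 64-bit value this is 0xF751EFA70C42B558 − 2^64 = -625455372483513000.

-625455372483513000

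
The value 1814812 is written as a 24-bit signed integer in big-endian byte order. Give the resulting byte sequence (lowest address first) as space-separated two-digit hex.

1814812 in hexadecimal, padded to 24 bits, is 0x1BB11C.
Split into bytes (most-significant first): 1B B1 1C.
Big-endian stores the most-significant byte at the lowest address.
So the memory order matches the most-significant-first order: 1B B1 1C.

1B B1 1C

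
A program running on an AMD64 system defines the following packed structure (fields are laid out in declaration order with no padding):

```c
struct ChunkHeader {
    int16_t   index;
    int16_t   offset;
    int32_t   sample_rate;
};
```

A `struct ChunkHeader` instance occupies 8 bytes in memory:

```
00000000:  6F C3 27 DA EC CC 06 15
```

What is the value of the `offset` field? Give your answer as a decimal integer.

`offset` follows `index` (2 bytes), so it starts at byte offset 2 and occupies 2 bytes.
Bytes at offsets 2..3: 27 DA.
Little-endian stores the least-significant byte at the lowest address.
Reassemble most-significant byte first: DA 27 → 0xDA27.
Top bit is set, so as a signed 16-bit value this is 0xDA27 − 2^16 = -9689.

-9689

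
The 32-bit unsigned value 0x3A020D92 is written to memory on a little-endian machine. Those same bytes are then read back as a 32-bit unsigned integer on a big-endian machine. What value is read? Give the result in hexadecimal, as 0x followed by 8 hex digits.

Stored little-endian, the bytes at ascending addresses are 92 0D 02 3A.
Read back as big-endian, the last byte is least significant, giving 0x920D023A.

0x920D023A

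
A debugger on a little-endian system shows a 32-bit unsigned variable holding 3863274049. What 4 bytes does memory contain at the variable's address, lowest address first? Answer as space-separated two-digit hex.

41 E2 44 E6

3863274049 in hexadecimal, padded to 32 bits, is 0xE644E241.
Split into bytes (most-significant first): E6 44 E2 41.
In little-endian order the low byte comes first in memory.
So at ascending addresses the bytes are 41 E2 44 E6.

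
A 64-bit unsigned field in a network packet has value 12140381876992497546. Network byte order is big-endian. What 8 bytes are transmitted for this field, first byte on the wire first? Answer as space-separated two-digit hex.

A8 7B 4C FE 9F BA 57 8A

12140381876992497546 in hexadecimal, padded to 64 bits, is 0xA87B4CFE9FBA578A.
Split into bytes (most-significant first): A8 7B 4C FE 9F BA 57 8A.
Big-endian: lowest address holds the most-significant byte.
So the memory order matches the most-significant-first order: A8 7B 4C FE 9F BA 57 8A.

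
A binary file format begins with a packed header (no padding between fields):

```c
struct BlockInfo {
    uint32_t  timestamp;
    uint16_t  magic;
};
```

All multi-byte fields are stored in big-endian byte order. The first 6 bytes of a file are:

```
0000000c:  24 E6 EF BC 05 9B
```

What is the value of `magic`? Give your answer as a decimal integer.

1435

`magic` follows `timestamp` (4 bytes), so it starts at byte offset 4 and occupies 2 bytes.
Bytes at offsets 4..5: 05 9B.
Big-endian stores the most-significant byte at the lowest address.
The bytes are already most-significant first: 0x059B.
0x059B = 1435.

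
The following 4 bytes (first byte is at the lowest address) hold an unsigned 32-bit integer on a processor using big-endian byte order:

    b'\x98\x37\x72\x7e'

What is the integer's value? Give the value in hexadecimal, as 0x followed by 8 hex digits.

Big-endian: lowest address holds the most-significant byte.
The bytes are already most-significant first: 0x9837727E.

0x9837727E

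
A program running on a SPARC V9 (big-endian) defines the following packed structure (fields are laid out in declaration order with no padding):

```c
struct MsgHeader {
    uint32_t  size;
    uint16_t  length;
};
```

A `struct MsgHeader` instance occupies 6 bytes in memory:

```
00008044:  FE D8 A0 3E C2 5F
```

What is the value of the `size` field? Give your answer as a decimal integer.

`size` is the first field, at byte offset 0, occupying 4 bytes.
Bytes at offsets 0..3: FE D8 A0 3E.
In big-endian order the high byte comes first in memory.
The bytes are already most-significant first: 0xFED8A03E.
0xFED8A03E = 4275609662.

4275609662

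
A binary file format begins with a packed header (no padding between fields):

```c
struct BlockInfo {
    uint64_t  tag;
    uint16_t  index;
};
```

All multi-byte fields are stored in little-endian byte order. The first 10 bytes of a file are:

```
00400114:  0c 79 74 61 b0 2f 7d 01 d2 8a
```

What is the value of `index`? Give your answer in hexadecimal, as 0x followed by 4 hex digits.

`index` follows `tag` (8 bytes), so it starts at byte offset 8 and occupies 2 bytes.
Bytes at offsets 8..9: D2 8A.
Little-endian stores the least-significant byte at the lowest address.
Reassemble most-significant byte first: 8A D2 → 0x8AD2.

0x8AD2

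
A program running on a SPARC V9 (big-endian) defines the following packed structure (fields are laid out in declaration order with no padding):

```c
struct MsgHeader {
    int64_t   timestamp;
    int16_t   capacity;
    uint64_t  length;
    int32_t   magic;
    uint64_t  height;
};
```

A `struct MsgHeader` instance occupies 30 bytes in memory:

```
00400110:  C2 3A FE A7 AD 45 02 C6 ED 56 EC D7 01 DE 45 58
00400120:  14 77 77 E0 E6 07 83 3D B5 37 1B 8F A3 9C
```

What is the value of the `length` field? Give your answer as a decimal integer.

`length` follows `timestamp` (8 B), `capacity` (2 B), so it starts at offset 8 + 2 = 10 and occupies 8 bytes.
Bytes at offsets 10..17: EC D7 01 DE 45 58 14 77.
Big-endian: lowest address holds the most-significant byte.
The bytes are already most-significant first: 0xECD701DE45581477.
0xECD701DE45581477 = 17066111367101551735.

17066111367101551735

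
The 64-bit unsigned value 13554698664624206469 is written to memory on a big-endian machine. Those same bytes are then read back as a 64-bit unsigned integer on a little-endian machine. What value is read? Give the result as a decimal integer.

9597843288802859964

13554698664624206469 in 64-bit hexadecimal is 0xBC1BF69E9E633285.
Stored big-endian, the bytes at ascending addresses are BC 1B F6 9E 9E 63 32 85.
Read back as little-endian, the first byte is least significant, giving 0x8532639E9EF61BBC.
0x8532639E9EF61BBC = 9597843288802859964.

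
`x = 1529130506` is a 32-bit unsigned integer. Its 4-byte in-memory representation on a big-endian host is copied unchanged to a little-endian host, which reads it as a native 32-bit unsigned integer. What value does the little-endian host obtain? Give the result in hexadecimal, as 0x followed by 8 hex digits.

1529130506 in 32-bit hexadecimal is 0x5B24AE0A.
Stored big-endian, the bytes at ascending addresses are 5B 24 AE 0A.
Read back as little-endian, the first byte is least significant, giving 0x0AAE245B.

0x0AAE245B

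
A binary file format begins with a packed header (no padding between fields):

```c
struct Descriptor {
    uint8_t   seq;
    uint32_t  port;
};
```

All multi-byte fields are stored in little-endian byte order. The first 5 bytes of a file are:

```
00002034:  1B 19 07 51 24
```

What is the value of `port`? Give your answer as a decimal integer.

`port` follows `seq` (1 byte), so it starts at byte offset 1 and occupies 4 bytes.
Bytes at offsets 1..4: 19 07 51 24.
In little-endian order the low byte comes first in memory.
Reassemble most-significant byte first: 24 51 07 19 → 0x24510719.
0x24510719 = 609290009.

609290009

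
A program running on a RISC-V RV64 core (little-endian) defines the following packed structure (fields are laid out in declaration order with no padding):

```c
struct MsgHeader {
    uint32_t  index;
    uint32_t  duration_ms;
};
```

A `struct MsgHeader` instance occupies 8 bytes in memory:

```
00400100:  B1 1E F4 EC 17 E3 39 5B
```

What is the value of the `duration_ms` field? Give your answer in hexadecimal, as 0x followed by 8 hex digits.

`duration_ms` follows `index` (4 bytes), so it starts at byte offset 4 and occupies 4 bytes.
Bytes at offsets 4..7: 17 E3 39 5B.
Little-endian stores the least-significant byte at the lowest address.
Reassemble most-significant byte first: 5B 39 E3 17 → 0x5B39E317.

0x5B39E317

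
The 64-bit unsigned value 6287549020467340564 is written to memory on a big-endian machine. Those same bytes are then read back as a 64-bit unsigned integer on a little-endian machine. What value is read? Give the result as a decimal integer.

6287549020467340564 in 64-bit hexadecimal is 0x5741DC8570CFA514.
Stored big-endian, the bytes at ascending addresses are 57 41 DC 85 70 CF A5 14.
Read back as little-endian, the first byte is least significant, giving 0x14A5CF7085DC4157.
0x14A5CF7085DC4157 = 1487823334104908119.

1487823334104908119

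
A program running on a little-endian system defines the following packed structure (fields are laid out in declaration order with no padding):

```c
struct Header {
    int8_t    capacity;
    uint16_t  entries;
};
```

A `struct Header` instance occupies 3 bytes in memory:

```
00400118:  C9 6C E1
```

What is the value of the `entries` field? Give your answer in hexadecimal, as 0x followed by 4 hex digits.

`entries` follows `capacity` (1 byte), so it starts at byte offset 1 and occupies 2 bytes.
Bytes at offsets 1..2: 6C E1.
In little-endian order the low byte comes first in memory.
Reassemble most-significant byte first: E1 6C → 0xE16C.

0xE16C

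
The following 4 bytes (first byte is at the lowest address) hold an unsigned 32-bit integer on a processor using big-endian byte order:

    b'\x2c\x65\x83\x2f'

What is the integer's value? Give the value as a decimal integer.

744850223

Big-endian stores the most-significant byte at the lowest address.
The bytes are already most-significant first: 0x2C65832F.
0x2C65832F = 744850223.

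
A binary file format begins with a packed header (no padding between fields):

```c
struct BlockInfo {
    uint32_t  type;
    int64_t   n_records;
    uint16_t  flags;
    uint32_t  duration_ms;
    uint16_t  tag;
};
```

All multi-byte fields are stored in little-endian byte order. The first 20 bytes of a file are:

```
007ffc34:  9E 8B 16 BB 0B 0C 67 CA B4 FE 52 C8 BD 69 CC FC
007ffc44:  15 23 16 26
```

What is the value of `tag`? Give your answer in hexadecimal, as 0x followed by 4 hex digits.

0x2616

`tag` follows `type` (4 B), `n_records` (8 B), `flags` (2 B), `duration_ms` (4 B), so it starts at offset 4 + 8 + 2 + 4 = 18 and occupies 2 bytes.
Bytes at offsets 18..19: 16 26.
Little-endian stores the least-significant byte at the lowest address.
Reassemble most-significant byte first: 26 16 → 0x2616.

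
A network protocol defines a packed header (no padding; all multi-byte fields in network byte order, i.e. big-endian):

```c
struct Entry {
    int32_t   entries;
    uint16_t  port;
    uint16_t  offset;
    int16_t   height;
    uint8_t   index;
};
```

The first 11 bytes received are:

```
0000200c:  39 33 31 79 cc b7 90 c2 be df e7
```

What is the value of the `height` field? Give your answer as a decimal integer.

-16673

`height` follows `entries` (4 B), `port` (2 B), `offset` (2 B), so it starts at offset 4 + 2 + 2 = 8 and occupies 2 bytes.
Bytes at offsets 8..9: BE DF.
Big-endian: lowest address holds the most-significant byte.
The bytes are already most-significant first: 0xBEDF.
Top bit is set, so as a signed 16-bit value this is 0xBEDF − 2^16 = -16673.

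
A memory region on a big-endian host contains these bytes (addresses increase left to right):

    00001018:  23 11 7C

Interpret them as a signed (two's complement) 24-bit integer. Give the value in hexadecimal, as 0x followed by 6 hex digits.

Big-endian stores the most-significant byte at the lowest address.
The bytes are already most-significant first: 0x23117C.

0x23117C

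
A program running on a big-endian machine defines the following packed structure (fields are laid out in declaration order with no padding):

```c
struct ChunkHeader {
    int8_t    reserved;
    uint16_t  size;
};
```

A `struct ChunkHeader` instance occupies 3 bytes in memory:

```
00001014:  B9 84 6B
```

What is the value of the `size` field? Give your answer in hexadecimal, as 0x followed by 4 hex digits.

0x846B

`size` follows `reserved` (1 byte), so it starts at byte offset 1 and occupies 2 bytes.
Bytes at offsets 1..2: 84 6B.
Big-endian: lowest address holds the most-significant byte.
The bytes are already most-significant first: 0x846B.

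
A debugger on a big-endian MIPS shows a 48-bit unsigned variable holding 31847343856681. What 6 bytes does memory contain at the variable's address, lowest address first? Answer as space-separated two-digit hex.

31847343856681 in hexadecimal, padded to 48 bits, is 0x1CF7099E1C29.
Split into bytes (most-significant first): 1C F7 09 9E 1C 29.
Big-endian: lowest address holds the most-significant byte.
So the memory order matches the most-significant-first order: 1C F7 09 9E 1C 29.

1C F7 09 9E 1C 29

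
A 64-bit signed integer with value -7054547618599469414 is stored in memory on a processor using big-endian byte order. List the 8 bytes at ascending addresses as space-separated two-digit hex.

9E 19 36 51 46 4C FE 9A

Two's complement of -7054547618599469414 in 64 bits: 7054547618599469414 = 0x61E6C9AEB9B30166; invert → 0x9E193651464CFE99; add 1 → 0x9E193651464CFE9A.
Split into bytes (most-significant first): 9E 19 36 51 46 4C FE 9A.
Big-endian: lowest address holds the most-significant byte.
So the memory order matches the most-significant-first order: 9E 19 36 51 46 4C FE 9A.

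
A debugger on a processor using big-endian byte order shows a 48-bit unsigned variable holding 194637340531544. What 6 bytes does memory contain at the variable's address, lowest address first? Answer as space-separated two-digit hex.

194637340531544 in hexadecimal, padded to 48 bits, is 0xB105898ADB58.
Split into bytes (most-significant first): B1 05 89 8A DB 58.
In big-endian order the high byte comes first in memory.
So the memory order matches the most-significant-first order: B1 05 89 8A DB 58.

B1 05 89 8A DB 58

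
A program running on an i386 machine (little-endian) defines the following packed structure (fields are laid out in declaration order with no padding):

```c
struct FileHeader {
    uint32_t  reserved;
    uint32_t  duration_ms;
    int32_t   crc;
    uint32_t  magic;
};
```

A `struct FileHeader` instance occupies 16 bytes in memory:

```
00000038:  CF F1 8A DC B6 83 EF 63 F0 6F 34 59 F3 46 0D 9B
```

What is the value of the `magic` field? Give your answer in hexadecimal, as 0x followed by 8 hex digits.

`magic` follows `reserved` (4 B), `duration_ms` (4 B), `crc` (4 B), so it starts at offset 4 + 4 + 4 = 12 and occupies 4 bytes.
Bytes at offsets 12..15: F3 46 0D 9B.
Little-endian: lowest address holds the least-significant byte.
Reassemble most-significant byte first: 9B 0D 46 F3 → 0x9B0D46F3.

0x9B0D46F3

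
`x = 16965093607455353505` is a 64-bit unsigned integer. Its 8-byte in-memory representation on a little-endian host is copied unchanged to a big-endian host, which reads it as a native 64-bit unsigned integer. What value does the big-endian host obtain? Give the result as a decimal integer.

11631285209074135275

16965093607455353505 in 64-bit hexadecimal is 0xEB701EC045A06AA1.
Stored little-endian, the bytes at ascending addresses are A1 6A A0 45 C0 1E 70 EB.
Read back as big-endian, the last byte is least significant, giving 0xA16AA045C01E70EB.
0xA16AA045C01E70EB = 11631285209074135275.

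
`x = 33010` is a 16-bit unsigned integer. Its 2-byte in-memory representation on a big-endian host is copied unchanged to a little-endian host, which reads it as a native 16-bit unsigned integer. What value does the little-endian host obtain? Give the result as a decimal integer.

33010 in 16-bit hexadecimal is 0x80F2.
Stored big-endian, the bytes at ascending addresses are 80 F2.
Read back as little-endian, the first byte is least significant, giving 0xF280.
0xF280 = 62080.

62080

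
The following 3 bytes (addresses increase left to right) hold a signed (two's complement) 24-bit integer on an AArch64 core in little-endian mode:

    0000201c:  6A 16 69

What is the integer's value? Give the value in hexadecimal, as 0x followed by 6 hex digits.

Little-endian: lowest address holds the least-significant byte.
Reassemble most-significant byte first: 69 16 6A → 0x69166A.

0x69166A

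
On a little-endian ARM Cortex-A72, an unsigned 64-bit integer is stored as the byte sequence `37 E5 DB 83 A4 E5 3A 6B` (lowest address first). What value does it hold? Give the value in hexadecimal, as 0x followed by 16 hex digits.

In little-endian order the low byte comes first in memory.
Reassemble most-significant byte first: 6B 3A E5 A4 83 DB E5 37 → 0x6B3AE5A483DBE537.

0x6B3AE5A483DBE537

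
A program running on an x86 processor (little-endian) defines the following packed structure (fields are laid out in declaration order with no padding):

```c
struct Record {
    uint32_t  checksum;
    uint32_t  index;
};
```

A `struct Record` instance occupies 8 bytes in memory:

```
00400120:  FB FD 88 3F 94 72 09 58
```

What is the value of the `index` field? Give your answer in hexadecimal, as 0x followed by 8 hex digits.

`index` follows `checksum` (4 bytes), so it starts at byte offset 4 and occupies 4 bytes.
Bytes at offsets 4..7: 94 72 09 58.
In little-endian order the low byte comes first in memory.
Reassemble most-significant byte first: 58 09 72 94 → 0x58097294.

0x58097294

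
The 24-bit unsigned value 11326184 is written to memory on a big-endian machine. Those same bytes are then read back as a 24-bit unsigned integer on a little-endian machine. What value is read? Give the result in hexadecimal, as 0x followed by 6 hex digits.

0xE8D2AC

11326184 in 24-bit hexadecimal is 0xACD2E8.
Stored big-endian, the bytes at ascending addresses are AC D2 E8.
Read back as little-endian, the first byte is least significant, giving 0xE8D2AC.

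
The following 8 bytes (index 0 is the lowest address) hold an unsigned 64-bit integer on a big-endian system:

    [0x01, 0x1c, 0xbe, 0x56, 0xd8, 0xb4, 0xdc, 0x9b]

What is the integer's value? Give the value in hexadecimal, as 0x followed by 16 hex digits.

Big-endian: lowest address holds the most-significant byte.
The bytes are already most-significant first: 0x011CBE56D8B4DC9B.

0x011CBE56D8B4DC9B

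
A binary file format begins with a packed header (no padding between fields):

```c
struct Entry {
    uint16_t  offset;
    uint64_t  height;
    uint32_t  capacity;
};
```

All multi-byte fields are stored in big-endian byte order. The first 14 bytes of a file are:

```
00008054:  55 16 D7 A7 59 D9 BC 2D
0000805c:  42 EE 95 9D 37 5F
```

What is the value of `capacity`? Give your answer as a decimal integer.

2510108511

`capacity` follows `offset` (2 B), `height` (8 B), so it starts at offset 2 + 8 = 10 and occupies 4 bytes.
Bytes at offsets 10..13: 95 9D 37 5F.
In big-endian order the high byte comes first in memory.
The bytes are already most-significant first: 0x959D375F.
0x959D375F = 2510108511.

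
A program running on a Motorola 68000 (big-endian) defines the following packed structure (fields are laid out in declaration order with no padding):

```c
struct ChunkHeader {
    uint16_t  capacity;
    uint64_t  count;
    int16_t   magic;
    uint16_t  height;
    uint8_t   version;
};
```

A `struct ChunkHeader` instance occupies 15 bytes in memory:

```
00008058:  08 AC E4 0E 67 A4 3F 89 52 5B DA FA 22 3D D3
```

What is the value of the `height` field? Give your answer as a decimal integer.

8765

`height` follows `capacity` (2 B), `count` (8 B), `magic` (2 B), so it starts at offset 2 + 8 + 2 = 12 and occupies 2 bytes.
Bytes at offsets 12..13: 22 3D.
In big-endian order the high byte comes first in memory.
The bytes are already most-significant first: 0x223D.
0x223D = 8765.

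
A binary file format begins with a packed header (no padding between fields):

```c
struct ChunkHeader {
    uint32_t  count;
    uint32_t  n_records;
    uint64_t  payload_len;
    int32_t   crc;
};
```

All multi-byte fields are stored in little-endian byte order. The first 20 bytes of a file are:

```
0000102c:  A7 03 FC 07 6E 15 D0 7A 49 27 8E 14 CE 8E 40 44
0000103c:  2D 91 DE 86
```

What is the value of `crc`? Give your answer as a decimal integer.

`crc` follows `count` (4 B), `n_records` (4 B), `payload_len` (8 B), so it starts at offset 4 + 4 + 8 = 16 and occupies 4 bytes.
Bytes at offsets 16..19: 2D 91 DE 86.
Little-endian: lowest address holds the least-significant byte.
Reassemble most-significant byte first: 86 DE 91 2D → 0x86DE912D.
Top bit is set, so as a signed 32-bit value this is 0x86DE912D − 2^32 = -2032234195.

-2032234195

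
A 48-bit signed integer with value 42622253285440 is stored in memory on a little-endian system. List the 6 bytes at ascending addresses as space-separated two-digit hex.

42622253285440 in hexadecimal, padded to 48 bits, is 0x26C3C4444040.
Split into bytes (most-significant first): 26 C3 C4 44 40 40.
Little-endian stores the least-significant byte at the lowest address.
So at ascending addresses the bytes are 40 40 44 C4 C3 26.

40 40 44 C4 C3 26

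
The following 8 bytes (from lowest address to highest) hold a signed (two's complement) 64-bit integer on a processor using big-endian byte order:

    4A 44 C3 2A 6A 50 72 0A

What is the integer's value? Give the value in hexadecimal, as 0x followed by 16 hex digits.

In big-endian order the high byte comes first in memory.
The bytes are already most-significant first: 0x4A44C32A6A50720A.

0x4A44C32A6A50720A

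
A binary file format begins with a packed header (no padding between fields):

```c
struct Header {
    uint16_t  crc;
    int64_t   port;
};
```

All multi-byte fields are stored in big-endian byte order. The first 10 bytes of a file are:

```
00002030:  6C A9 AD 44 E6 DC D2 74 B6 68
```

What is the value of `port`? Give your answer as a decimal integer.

-5961386170633636248

`port` follows `crc` (2 bytes), so it starts at byte offset 2 and occupies 8 bytes.
Bytes at offsets 2..9: AD 44 E6 DC D2 74 B6 68.
Big-endian: lowest address holds the most-significant byte.
The bytes are already most-significant first: 0xAD44E6DCD274B668.
Top bit is set, so as a signed 64-bit value this is 0xAD44E6DCD274B668 − 2^64 = -5961386170633636248.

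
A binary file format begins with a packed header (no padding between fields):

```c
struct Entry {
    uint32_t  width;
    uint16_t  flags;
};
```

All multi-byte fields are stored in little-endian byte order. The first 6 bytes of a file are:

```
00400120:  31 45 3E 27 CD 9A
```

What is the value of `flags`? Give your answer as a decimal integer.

39629

`flags` follows `width` (4 bytes), so it starts at byte offset 4 and occupies 2 bytes.
Bytes at offsets 4..5: CD 9A.
In little-endian order the low byte comes first in memory.
Reassemble most-significant byte first: 9A CD → 0x9ACD.
0x9ACD = 39629.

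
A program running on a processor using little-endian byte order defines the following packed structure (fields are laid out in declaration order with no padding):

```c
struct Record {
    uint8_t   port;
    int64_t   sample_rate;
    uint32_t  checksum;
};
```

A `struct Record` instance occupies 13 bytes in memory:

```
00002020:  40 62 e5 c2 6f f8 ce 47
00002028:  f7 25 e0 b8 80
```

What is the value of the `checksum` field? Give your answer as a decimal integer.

2159599653

`checksum` follows `port` (1 B), `sample_rate` (8 B), so it starts at offset 1 + 8 = 9 and occupies 4 bytes.
Bytes at offsets 9..12: 25 E0 B8 80.
In little-endian order the low byte comes first in memory.
Reassemble most-significant byte first: 80 B8 E0 25 → 0x80B8E025.
0x80B8E025 = 2159599653.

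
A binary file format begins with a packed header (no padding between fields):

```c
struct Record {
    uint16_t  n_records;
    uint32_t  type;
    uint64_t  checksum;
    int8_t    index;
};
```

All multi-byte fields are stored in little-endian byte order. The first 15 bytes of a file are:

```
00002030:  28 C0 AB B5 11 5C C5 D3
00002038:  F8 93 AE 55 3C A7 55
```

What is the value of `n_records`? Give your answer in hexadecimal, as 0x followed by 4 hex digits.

0xC028

`n_records` is the first field, at byte offset 0, occupying 2 bytes.
Bytes at offsets 0..1: 28 C0.
Little-endian stores the least-significant byte at the lowest address.
Reassemble most-significant byte first: C0 28 → 0xC028.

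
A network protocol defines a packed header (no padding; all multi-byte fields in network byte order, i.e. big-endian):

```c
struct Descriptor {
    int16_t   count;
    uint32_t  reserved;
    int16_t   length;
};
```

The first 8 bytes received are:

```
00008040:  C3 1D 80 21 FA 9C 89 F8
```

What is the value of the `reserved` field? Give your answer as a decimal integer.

`reserved` follows `count` (2 bytes), so it starts at byte offset 2 and occupies 4 bytes.
Bytes at offsets 2..5: 80 21 FA 9C.
Big-endian stores the most-significant byte at the lowest address.
The bytes are already most-significant first: 0x8021FA9C.
0x8021FA9C = 2149710492.

2149710492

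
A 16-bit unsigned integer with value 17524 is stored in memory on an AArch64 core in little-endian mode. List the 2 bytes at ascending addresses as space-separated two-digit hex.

74 44

17524 in hexadecimal, padded to 16 bits, is 0x4474.
Split into bytes (most-significant first): 44 74.
Little-endian stores the least-significant byte at the lowest address.
So at ascending addresses the bytes are 74 44.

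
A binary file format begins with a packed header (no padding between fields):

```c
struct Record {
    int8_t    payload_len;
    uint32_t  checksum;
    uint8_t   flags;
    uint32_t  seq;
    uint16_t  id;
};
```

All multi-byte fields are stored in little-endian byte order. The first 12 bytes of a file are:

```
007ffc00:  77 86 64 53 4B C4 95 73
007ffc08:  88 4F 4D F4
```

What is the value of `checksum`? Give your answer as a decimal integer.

1263756422

`checksum` follows `payload_len` (1 byte), so it starts at byte offset 1 and occupies 4 bytes.
Bytes at offsets 1..4: 86 64 53 4B.
In little-endian order the low byte comes first in memory.
Reassemble most-significant byte first: 4B 53 64 86 → 0x4B536486.
0x4B536486 = 1263756422.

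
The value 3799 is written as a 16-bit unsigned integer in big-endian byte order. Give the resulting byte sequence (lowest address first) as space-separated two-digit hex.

0E D7

3799 in hexadecimal, padded to 16 bits, is 0x0ED7.
Split into bytes (most-significant first): 0E D7.
Big-endian: lowest address holds the most-significant byte.
So the memory order matches the most-significant-first order: 0E D7.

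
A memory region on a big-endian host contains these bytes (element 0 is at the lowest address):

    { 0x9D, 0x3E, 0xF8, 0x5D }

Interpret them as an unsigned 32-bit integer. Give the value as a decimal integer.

In big-endian order the high byte comes first in memory.
The bytes are already most-significant first: 0x9D3EF85D.
0x9D3EF85D = 2638149725.

2638149725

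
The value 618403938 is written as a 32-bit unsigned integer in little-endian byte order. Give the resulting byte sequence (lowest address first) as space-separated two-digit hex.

62 18 DC 24

618403938 in hexadecimal, padded to 32 bits, is 0x24DC1862.
Split into bytes (most-significant first): 24 DC 18 62.
Little-endian stores the least-significant byte at the lowest address.
So at ascending addresses the bytes are 62 18 DC 24.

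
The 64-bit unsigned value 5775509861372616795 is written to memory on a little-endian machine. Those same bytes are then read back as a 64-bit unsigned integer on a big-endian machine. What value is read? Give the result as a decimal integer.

6584510541916218960

5775509861372616795 in 64-bit hexadecimal is 0x5026BB9E73E1605B.
Stored little-endian, the bytes at ascending addresses are 5B 60 E1 73 9E BB 26 50.
Read back as big-endian, the last byte is least significant, giving 0x5B60E1739EBB2650.
0x5B60E1739EBB2650 = 6584510541916218960.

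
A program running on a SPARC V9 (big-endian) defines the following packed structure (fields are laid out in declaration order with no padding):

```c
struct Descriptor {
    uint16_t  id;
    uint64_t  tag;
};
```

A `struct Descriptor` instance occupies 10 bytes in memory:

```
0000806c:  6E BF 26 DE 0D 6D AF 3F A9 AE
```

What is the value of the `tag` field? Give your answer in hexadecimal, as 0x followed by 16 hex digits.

0x26DE0D6DAF3FA9AE

`tag` follows `id` (2 bytes), so it starts at byte offset 2 and occupies 8 bytes.
Bytes at offsets 2..9: 26 DE 0D 6D AF 3F A9 AE.
Big-endian stores the most-significant byte at the lowest address.
The bytes are already most-significant first: 0x26DE0D6DAF3FA9AE.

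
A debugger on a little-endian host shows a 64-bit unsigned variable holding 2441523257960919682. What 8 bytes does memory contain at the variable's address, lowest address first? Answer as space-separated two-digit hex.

82 72 9D A5 77 08 E2 21

2441523257960919682 in hexadecimal, padded to 64 bits, is 0x21E20877A59D7282.
Split into bytes (most-significant first): 21 E2 08 77 A5 9D 72 82.
In little-endian order the low byte comes first in memory.
So at ascending addresses the bytes are 82 72 9D A5 77 08 E2 21.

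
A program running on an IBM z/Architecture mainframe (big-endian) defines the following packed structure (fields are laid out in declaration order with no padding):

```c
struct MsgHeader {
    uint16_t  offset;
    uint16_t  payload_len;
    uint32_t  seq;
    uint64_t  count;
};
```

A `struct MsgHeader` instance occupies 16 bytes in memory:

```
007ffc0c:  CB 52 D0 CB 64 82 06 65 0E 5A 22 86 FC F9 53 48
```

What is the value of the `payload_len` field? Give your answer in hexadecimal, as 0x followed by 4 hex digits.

0xD0CB

`payload_len` follows `offset` (2 bytes), so it starts at byte offset 2 and occupies 2 bytes.
Bytes at offsets 2..3: D0 CB.
In big-endian order the high byte comes first in memory.
The bytes are already most-significant first: 0xD0CB.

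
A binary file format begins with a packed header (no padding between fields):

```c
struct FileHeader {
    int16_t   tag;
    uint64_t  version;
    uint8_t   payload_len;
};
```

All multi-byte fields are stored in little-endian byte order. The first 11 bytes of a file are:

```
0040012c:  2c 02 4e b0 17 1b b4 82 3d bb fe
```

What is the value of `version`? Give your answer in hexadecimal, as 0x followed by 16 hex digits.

0xBB3D82B41B17B04E

`version` follows `tag` (2 bytes), so it starts at byte offset 2 and occupies 8 bytes.
Bytes at offsets 2..9: 4E B0 17 1B B4 82 3D BB.
Little-endian: lowest address holds the least-significant byte.
Reassemble most-significant byte first: BB 3D 82 B4 1B 17 B0 4E → 0xBB3D82B41B17B04E.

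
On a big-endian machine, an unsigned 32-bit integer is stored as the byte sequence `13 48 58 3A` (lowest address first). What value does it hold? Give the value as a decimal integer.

323508282

Big-endian stores the most-significant byte at the lowest address.
The bytes are already most-significant first: 0x1348583A.
0x1348583A = 323508282.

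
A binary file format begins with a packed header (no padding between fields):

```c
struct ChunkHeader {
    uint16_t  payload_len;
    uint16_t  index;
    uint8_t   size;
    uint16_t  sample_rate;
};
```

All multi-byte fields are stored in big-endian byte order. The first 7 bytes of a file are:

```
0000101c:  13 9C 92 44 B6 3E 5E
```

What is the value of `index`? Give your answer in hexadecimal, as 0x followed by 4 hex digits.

0x9244

`index` follows `payload_len` (2 bytes), so it starts at byte offset 2 and occupies 2 bytes.
Bytes at offsets 2..3: 92 44.
In big-endian order the high byte comes first in memory.
The bytes are already most-significant first: 0x9244.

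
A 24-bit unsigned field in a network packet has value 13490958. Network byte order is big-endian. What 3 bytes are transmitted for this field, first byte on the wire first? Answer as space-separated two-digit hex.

CD DB 0E

13490958 in hexadecimal, padded to 24 bits, is 0xCDDB0E.
Split into bytes (most-significant first): CD DB 0E.
Big-endian: lowest address holds the most-significant byte.
So the memory order matches the most-significant-first order: CD DB 0E.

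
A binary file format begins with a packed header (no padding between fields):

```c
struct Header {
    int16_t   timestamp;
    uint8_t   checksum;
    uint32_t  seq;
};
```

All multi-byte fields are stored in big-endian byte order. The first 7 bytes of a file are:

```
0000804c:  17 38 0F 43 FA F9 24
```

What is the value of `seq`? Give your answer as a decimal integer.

`seq` follows `timestamp` (2 B), `checksum` (1 B), so it starts at offset 2 + 1 = 3 and occupies 4 bytes.
Bytes at offsets 3..6: 43 FA F9 24.
Big-endian: lowest address holds the most-significant byte.
The bytes are already most-significant first: 0x43FAF924.
0x43FAF924 = 1140521252.

1140521252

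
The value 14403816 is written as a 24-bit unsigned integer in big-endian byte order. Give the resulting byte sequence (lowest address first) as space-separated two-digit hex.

DB C8 E8

14403816 in hexadecimal, padded to 24 bits, is 0xDBC8E8.
Split into bytes (most-significant first): DB C8 E8.
In big-endian order the high byte comes first in memory.
So the memory order matches the most-significant-first order: DB C8 E8.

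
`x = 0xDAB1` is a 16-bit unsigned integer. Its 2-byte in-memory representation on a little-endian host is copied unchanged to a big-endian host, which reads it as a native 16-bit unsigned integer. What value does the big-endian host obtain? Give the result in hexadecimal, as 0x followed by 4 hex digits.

Stored little-endian, the bytes at ascending addresses are B1 DA.
Read back as big-endian, the last byte is least significant, giving 0xB1DA.

0xB1DA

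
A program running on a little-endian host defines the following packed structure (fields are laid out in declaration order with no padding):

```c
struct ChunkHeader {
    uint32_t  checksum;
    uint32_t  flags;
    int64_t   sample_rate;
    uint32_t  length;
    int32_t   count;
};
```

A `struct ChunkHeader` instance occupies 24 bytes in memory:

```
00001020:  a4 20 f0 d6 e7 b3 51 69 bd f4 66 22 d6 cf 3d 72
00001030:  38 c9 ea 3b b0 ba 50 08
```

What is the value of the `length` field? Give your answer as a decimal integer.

`length` follows `checksum` (4 B), `flags` (4 B), `sample_rate` (8 B), so it starts at offset 4 + 4 + 8 = 16 and occupies 4 bytes.
Bytes at offsets 16..19: 38 C9 EA 3B.
In little-endian order the low byte comes first in memory.
Reassemble most-significant byte first: 3B EA C9 38 → 0x3BEAC938.
0x3BEAC938 = 1005242680.

1005242680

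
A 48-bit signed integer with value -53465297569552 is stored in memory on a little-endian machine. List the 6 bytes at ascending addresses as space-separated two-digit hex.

F0 38 EE A3 5F CF

Two's complement of -53465297569552 in 48 bits: 53465297569552 = 0x30A05C11C710; invert → 0xCF5FA3EE38EF; add 1 → 0xCF5FA3EE38F0.
Split into bytes (most-significant first): CF 5F A3 EE 38 F0.
Little-endian stores the least-significant byte at the lowest address.
So at ascending addresses the bytes are F0 38 EE A3 5F CF.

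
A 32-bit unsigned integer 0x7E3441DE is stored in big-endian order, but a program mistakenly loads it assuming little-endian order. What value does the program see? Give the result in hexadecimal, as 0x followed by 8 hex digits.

0xDE41347E

Stored big-endian, the bytes at ascending addresses are 7E 34 41 DE.
Read back as little-endian, the first byte is least significant, giving 0xDE41347E.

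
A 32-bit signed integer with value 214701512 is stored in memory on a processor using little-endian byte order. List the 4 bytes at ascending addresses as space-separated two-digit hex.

214701512 in hexadecimal, padded to 32 bits, is 0x0CCC15C8.
Split into bytes (most-significant first): 0C CC 15 C8.
Little-endian stores the least-significant byte at the lowest address.
So at ascending addresses the bytes are C8 15 CC 0C.

C8 15 CC 0C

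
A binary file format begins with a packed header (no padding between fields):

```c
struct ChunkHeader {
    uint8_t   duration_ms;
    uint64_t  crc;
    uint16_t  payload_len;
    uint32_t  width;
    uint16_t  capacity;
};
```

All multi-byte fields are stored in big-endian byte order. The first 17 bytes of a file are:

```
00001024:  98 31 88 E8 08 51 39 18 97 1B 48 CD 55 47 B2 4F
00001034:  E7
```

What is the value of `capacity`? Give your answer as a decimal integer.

`capacity` follows `duration_ms` (1 B), `crc` (8 B), `payload_len` (2 B), `width` (4 B), so it starts at offset 1 + 8 + 2 + 4 = 15 and occupies 2 bytes.
Bytes at offsets 15..16: 4F E7.
Big-endian stores the most-significant byte at the lowest address.
The bytes are already most-significant first: 0x4FE7.
0x4FE7 = 20455.

20455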